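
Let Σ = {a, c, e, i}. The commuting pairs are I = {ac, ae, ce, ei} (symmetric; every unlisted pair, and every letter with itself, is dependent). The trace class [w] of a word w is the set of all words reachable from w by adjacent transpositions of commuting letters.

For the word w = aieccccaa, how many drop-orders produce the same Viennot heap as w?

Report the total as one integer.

135

drop 0:a onto floor
drop 1:i onto {0:a}
drop 2:e onto floor
drop 3:c onto {1:i}
drop 4:c onto {3:c}
drop 5:c onto {4:c}
drop 6:c onto {5:c}
drop 7:a onto {1:i}
drop 8:a onto {7:a}
ground layer = {0:a, 2:e}
drop-orders for the pieces not yet dropped (sum over which currently-grounded one goes next):
  1 to go: {2} 1  {6} 1  {8} 1
  2 to go: {2,6} 2  {2,8} 2  {5,6} 1  {6,8} 2  {7,8} 1
  3 to go: {2,5,6} 3  {2,6,8} 6  {2,7,8} 3  {4,5,6} 1  {5,6,8} 3  {6,7,8} 3
  4 to go: {2,4,5,6} 4  {2,5,6,8} 12  {2,6,7,8} 12  {3,4,5,6} 1  {4,5,6,8} 4  {5,6,7,8} 6
  5 to go: {2,3,4,5,6} 5  {2,4,5,6,8} 20  {2,5,6,7,8} 30  {3,4,5,6,8} 5  {4,5,6,7,8} 10
  6 to go: {2,3,4,5,6,8} 30  {2,4,5,6,7,8} 60  {3,4,5,6,7,8} 15
  7 to go: {1,3,4,5,6,7,8} 15  {2,3,4,5,6,7,8} 105
  if 0:a drops first: 120 orders
  if 2:e drops first: 15 orders
heap linearizations: 135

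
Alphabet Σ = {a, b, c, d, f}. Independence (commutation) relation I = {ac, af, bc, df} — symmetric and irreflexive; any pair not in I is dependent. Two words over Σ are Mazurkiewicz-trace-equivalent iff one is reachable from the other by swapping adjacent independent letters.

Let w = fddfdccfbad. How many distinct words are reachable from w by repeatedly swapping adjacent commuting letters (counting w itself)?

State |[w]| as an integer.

piece 0:f — minimal
piece 1:d — minimal
piece 2:d rests on {1:d}
piece 3:f rests on {0:f}
piece 4:d rests on {2:d}
piece 5:c rests on {3:f, 4:d}
piece 6:c rests on {5:c}
piece 7:f rests on {6:c}
piece 8:b rests on {7:f}
piece 9:a rests on {8:b}
piece 10:d rests on {9:a}
minimal pieces: {0:f, 1:d}
ways to finish when only these pieces remain (= sum over removing one remaining piece with nothing left below it):
  1 left: {10}→1
  2 left: {9,10}→1
  3 left: {8,9,10}→1
  4 left: {7,8,9,10}→1
  5 left: {6,7,8,9,10}→1
  6 left: {5,6,7,8,9,10}→1
  7 left: {3,5,6,7,8,9,10}→1  {4,5,6,7,8,9,10}→1
  8 left: {0,3,5,6,7,8,9,10}→1  {2,4,5,6,7,8,9,10}→1  {3,4,5,6,7,8,9,10}→2
  9 left: {0,3,4,5,6,7,8,9,10}→3  {1,2,4,5,6,7,8,9,10}→1  {2,3,4,5,6,7,8,9,10}→3
  placing 0:f first → 4 extensions
  placing 1:d first → 6 extensions
total linear extensions = 10

10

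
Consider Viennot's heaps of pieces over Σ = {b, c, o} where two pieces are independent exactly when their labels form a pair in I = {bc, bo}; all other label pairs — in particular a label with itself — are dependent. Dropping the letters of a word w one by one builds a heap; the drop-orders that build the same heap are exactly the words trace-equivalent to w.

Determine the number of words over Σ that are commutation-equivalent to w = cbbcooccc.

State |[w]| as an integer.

drop 0:c onto floor
drop 1:b onto floor
drop 2:b onto {1:b}
drop 3:c onto {0:c}
drop 4:o onto {3:c}
drop 5:o onto {4:o}
drop 6:c onto {5:o}
drop 7:c onto {6:c}
drop 8:c onto {7:c}
ground layer = {0:c, 1:b}
drop-orders for the pieces not yet dropped (sum over which currently-grounded one goes next):
  1 to go: {2} 1  {8} 1
  2 to go: {1,2} 1  {2,8} 2  {7,8} 1
  3 to go: {1,2,8} 3  {2,7,8} 3  {6,7,8} 1
  4 to go: {1,2,7,8} 6  {2,6,7,8} 4  {5,6,7,8} 1
  5 to go: {1,2,6,7,8} 10  {2,5,6,7,8} 5  {4,5,6,7,8} 1
  6 to go: {1,2,5,6,7,8} 15  {2,4,5,6,7,8} 6  {3,4,5,6,7,8} 1
  7 to go: {0,3,4,5,6,7,8} 1  {1,2,4,5,6,7,8} 21  {2,3,4,5,6,7,8} 7
  if 0:c drops first: 28 orders
  if 1:b drops first: 8 orders
heap linearizations: 36

36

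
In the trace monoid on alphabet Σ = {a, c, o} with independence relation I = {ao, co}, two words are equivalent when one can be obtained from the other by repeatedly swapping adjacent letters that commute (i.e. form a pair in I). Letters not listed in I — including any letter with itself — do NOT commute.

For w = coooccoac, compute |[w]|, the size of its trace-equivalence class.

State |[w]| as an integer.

#0=c has no predecessor
#1=o has no predecessor
#2=o depends on [1:o]
#3=o depends on [2:o]
#4=c depends on [0:c]
#5=c depends on [4:c]
#6=o depends on [3:o]
#7=a depends on [5:c]
#8=c depends on [7:a]
sources: [0:c, 1:o]
N(rest) = Σ N(rest − s) over sources s of rest; N(one piece) = 1:
  size 1 → [6]=1  [8]=1
  size 2 → [3,6]=1  [6,8]=2  [7,8]=1
  size 3 → [2,3,6]=1  [3,6,8]=3  [5,7,8]=1  [6,7,8]=3
  size 4 → [1,2,3,6]=1  [2,3,6,8]=4  [3,6,7,8]=6  [4,5,7,8]=1  [5,6,7,8]=4
  size 5 → [0,4,5,7,8]=1  [1,2,3,6,8]=5  [2,3,6,7,8]=10  [3,5,6,7,8]=10  [4,5,6,7,8]=5
  size 6 → [0,4,5,6,7,8]=6  [1,2,3,6,7,8]=15  [2,3,5,6,7,8]=20  [3,4,5,6,7,8]=15
  size 7 → [0,3,4,5,6,7,8]=21  [1,2,3,5,6,7,8]=35  [2,3,4,5,6,7,8]=35
  first=0(c) contributes 70
  first=1(o) contributes 56
|[w]| = 126

126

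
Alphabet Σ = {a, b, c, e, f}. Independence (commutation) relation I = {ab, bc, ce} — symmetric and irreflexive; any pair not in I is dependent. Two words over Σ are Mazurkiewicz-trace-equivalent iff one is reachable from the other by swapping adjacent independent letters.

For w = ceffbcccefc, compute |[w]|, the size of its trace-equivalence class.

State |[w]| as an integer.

#0=c has no predecessor
#1=e has no predecessor
#2=f depends on [0:c, 1:e]
#3=f depends on [2:f]
#4=b depends on [3:f]
#5=c depends on [3:f]
#6=c depends on [5:c]
#7=c depends on [6:c]
#8=e depends on [4:b]
#9=f depends on [7:c, 8:e]
#10=c depends on [9:f]
sources: [0:c, 1:e]
N(rest) = Σ N(rest − s) over sources s of rest; N(one piece) = 1:
  size 1 → [10]=1
  size 2 → [9,10]=1
  size 3 → [7,9,10]=1  [8,9,10]=1
  size 4 → [4,8,9,10]=1  [6,7,9,10]=1  [7,8,9,10]=2
  size 5 → [4,7,8,9,10]=3  [5,6,7,9,10]=1  [6,7,8,9,10]=3
  size 6 → [4,6,7,8,9,10]=6  [5,6,7,8,9,10]=4
  size 7 → [4,5,6,7,8,9,10]=10
  size 8 → [3,4,5,6,7,8,9,10]=10
  size 9 → [2,3,4,5,6,7,8,9,10]=10
  first=0(c) contributes 10
  first=1(e) contributes 10
|[w]| = 20

20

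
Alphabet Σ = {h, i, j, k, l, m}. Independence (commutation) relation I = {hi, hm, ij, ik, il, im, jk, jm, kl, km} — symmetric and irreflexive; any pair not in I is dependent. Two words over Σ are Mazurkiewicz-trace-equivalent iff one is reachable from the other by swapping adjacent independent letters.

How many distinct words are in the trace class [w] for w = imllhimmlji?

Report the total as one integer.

drop 0:i onto floor
drop 1:m onto floor
drop 2:l onto {1:m}
drop 3:l onto {2:l}
drop 4:h onto {3:l}
drop 5:i onto {0:i}
drop 6:m onto {3:l}
drop 7:m onto {6:m}
drop 8:l onto {4:h, 7:m}
drop 9:j onto {8:l}
drop 10:i onto {5:i}
ground layer = {0:i, 1:m}
drop-orders for the pieces not yet dropped (sum over which currently-grounded one goes next):
  1 to go: {9} 1  {10} 1
  2 to go: {5,10} 1  {8,9} 1  {9,10} 2
  3 to go: {0,5,10} 1  {4,8,9} 1  {5,9,10} 3  {7,8,9} 1  {8,9,10} 3
  4 to go: {0,5,9,10} 4  {4,7,8,9} 2  {4,8,9,10} 4  {5,8,9,10} 6  {6,7,8,9} 1  {7,8,9,10} 4
  5 to go: {0,5,8,9,10} 10  {4,5,8,9,10} 10  {4,6,7,8,9} 3  {4,7,8,9,10} 10  {5,7,8,9,10} 10  {6,7,8,9,10} 5
  6 to go: {0,4,5,8,9,10} 20  {0,5,7,8,9,10} 20  {3,4,6,7,8,9} 3  {4,5,7,8,9,10} 30  {4,6,7,8,9,10} 18  {5,6,7,8,9,10} 15
  7 to go: {0,4,5,7,8,9,10} 70  {0,5,6,7,8,9,10} 35  {2,3,4,6,7,8,9} 3  {3,4,6,7,8,9,10} 21  {4,5,6,7,8,9,10} 63
  8 to go: {0,4,5,6,7,8,9,10} 168  {1,2,3,4,6,7,8,9} 3  {2,3,4,6,7,8,9,10} 24  {3,4,5,6,7,8,9,10} 84
  9 to go: {0,3,4,5,6,7,8,9,10} 252  {1,2,3,4,6,7,8,9,10} 27  {2,3,4,5,6,7,8,9,10} 108
  if 0:i drops first: 135 orders
  if 1:m drops first: 360 orders
heap linearizations: 495

495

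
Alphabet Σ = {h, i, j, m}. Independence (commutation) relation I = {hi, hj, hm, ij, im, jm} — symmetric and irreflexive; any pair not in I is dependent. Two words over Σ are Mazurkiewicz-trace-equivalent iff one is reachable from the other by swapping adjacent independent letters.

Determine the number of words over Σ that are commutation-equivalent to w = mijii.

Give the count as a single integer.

20

piece 0:m — minimal
piece 1:i — minimal
piece 2:j — minimal
piece 3:i rests on {1:i}
piece 4:i rests on {3:i}
minimal pieces: {0:m, 1:i, 2:j}
ways to finish when only these pieces remain (= sum over removing one remaining piece with nothing left below it):
  1 left: {0}→1  {2}→1  {4}→1
  2 left: {0,2}→2  {0,4}→2  {2,4}→2  {3,4}→1
  3 left: {0,2,4}→6  {0,3,4}→3  {1,3,4}→1  {2,3,4}→3
  placing 0:m first → 4 extensions
  placing 1:i first → 12 extensions
  placing 2:j first → 4 extensions
total linear extensions = 20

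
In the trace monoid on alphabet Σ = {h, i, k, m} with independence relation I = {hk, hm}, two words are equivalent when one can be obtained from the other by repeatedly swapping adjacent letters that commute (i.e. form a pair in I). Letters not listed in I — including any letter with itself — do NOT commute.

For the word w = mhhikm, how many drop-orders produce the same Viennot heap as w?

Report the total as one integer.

drop 0:m onto floor
drop 1:h onto floor
drop 2:h onto {1:h}
drop 3:i onto {0:m, 2:h}
drop 4:k onto {3:i}
drop 5:m onto {4:k}
ground layer = {0:m, 1:h}
drop-orders for the pieces not yet dropped (sum over which currently-grounded one goes next):
  1 to go: {5} 1
  2 to go: {4,5} 1
  3 to go: {3,4,5} 1
  4 to go: {0,3,4,5} 1  {2,3,4,5} 1
  if 0:m drops first: 1 orders
  if 1:h drops first: 2 orders
heap linearizations: 3

3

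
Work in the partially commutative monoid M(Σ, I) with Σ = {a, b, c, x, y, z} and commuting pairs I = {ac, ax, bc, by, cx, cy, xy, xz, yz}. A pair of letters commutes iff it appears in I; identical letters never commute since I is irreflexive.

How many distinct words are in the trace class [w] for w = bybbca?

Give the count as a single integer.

#0=b has no predecessor
#1=y has no predecessor
#2=b depends on [0:b]
#3=b depends on [2:b]
#4=c has no predecessor
#5=a depends on [1:y, 3:b]
sources: [0:b, 1:y, 4:c]
N(rest) = Σ N(rest − s) over sources s of rest; N(one piece) = 1:
  size 1 → [4]=1  [5]=1
  size 2 → [1,5]=1  [3,5]=1  [4,5]=2
  size 3 → [1,3,5]=2  [1,4,5]=3  [2,3,5]=1  [3,4,5]=3
  size 4 → [0,2,3,5]=1  [1,2,3,5]=3  [1,3,4,5]=8  [2,3,4,5]=4
  first=0(b) contributes 15
  first=1(y) contributes 5
  first=4(c) contributes 4
|[w]| = 24

24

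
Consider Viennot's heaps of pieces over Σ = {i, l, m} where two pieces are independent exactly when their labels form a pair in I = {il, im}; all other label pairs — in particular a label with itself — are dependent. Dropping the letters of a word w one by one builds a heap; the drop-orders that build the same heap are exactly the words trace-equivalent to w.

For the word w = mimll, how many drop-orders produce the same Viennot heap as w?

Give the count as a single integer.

#0=m has no predecessor
#1=i has no predecessor
#2=m depends on [0:m]
#3=l depends on [2:m]
#4=l depends on [3:l]
sources: [0:m, 1:i]
N(rest) = Σ N(rest − s) over sources s of rest; N(one piece) = 1:
  size 1 → [1]=1  [4]=1
  size 2 → [1,4]=2  [3,4]=1
  size 3 → [1,3,4]=3  [2,3,4]=1
  first=0(m) contributes 4
  first=1(i) contributes 1
|[w]| = 5

5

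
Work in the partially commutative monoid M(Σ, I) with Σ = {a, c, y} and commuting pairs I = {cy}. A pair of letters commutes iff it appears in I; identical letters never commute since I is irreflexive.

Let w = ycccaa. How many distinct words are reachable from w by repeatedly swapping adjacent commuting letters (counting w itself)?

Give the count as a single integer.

4

#0=y has no predecessor
#1=c has no predecessor
#2=c depends on [1:c]
#3=c depends on [2:c]
#4=a depends on [0:y, 3:c]
#5=a depends on [4:a]
sources: [0:y, 1:c]
N(rest) = Σ N(rest − s) over sources s of rest; N(one piece) = 1:
  size 1 → [5]=1
  size 2 → [4,5]=1
  size 3 → [0,4,5]=1  [3,4,5]=1
  size 4 → [0,3,4,5]=2  [2,3,4,5]=1
  first=0(y) contributes 1
  first=1(c) contributes 3
|[w]| = 4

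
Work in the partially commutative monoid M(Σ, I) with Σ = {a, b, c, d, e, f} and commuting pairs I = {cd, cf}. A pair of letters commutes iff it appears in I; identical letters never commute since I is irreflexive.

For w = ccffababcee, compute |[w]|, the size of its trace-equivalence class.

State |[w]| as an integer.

0(c) covers ∅
1(c) covers 0:c
2(f) covers ∅
3(f) covers 2:f
4(a) covers 1:c, 3:f
5(b) covers 4:a
6(a) covers 5:b
7(b) covers 6:a
8(c) covers 7:b
9(e) covers 8:c
10(e) covers 9:e
floor of heap: 0:c, 2:f
completions by unplaced set U, small U first (add the entries for U minus each lowest piece of U):
  |U|=1: {10}:1
  |U|=2: {9,10}:1
  |U|=3: {8,9,10}:1
  |U|=4: {7,8,9,10}:1
  |U|=5: {6,7,8,9,10}:1
  |U|=6: {5,6,7,8,9,10}:1
  |U|=7: {4,5,6,7,8,9,10}:1
  |U|=8: {1,4,5,6,7,8,9,10}:1  {3,4,5,6,7,8,9,10}:1
  |U|=9: {0,1,4,5,6,7,8,9,10}:1  {1,3,4,5,6,7,8,9,10}:2  {2,3,4,5,6,7,8,9,10}:1
  start at 0(c): 3
  start at 2(f): 3
sum over floor = 6

6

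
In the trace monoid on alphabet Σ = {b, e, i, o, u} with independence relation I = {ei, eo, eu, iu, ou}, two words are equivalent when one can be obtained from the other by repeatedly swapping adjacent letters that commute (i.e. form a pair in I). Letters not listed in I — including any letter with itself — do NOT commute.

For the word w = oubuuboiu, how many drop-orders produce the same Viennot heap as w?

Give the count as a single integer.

drop 0:o onto floor
drop 1:u onto floor
drop 2:b onto {0:o, 1:u}
drop 3:u onto {2:b}
drop 4:u onto {3:u}
drop 5:b onto {4:u}
drop 6:o onto {5:b}
drop 7:i onto {6:o}
drop 8:u onto {5:b}
ground layer = {0:o, 1:u}
drop-orders for the pieces not yet dropped (sum over which currently-grounded one goes next):
  1 to go: {7} 1  {8} 1
  2 to go: {6,7} 1  {7,8} 2
  3 to go: {6,7,8} 3
  4 to go: {5,6,7,8} 3
  5 to go: {4,5,6,7,8} 3
  6 to go: {3,4,5,6,7,8} 3
  7 to go: {2,3,4,5,6,7,8} 3
  if 0:o drops first: 3 orders
  if 1:u drops first: 3 orders
heap linearizations: 6

6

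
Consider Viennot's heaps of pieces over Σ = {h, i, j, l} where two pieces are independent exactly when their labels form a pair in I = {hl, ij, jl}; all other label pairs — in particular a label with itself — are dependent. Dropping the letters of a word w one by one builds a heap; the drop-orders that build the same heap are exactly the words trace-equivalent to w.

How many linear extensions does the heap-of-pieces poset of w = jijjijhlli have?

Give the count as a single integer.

0(j) covers ∅
1(i) covers ∅
2(j) covers 0:j
3(j) covers 2:j
4(i) covers 1:i
5(j) covers 3:j
6(h) covers 4:i, 5:j
7(l) covers 4:i
8(l) covers 7:l
9(i) covers 6:h, 8:l
floor of heap: 0:j, 1:i
completions by unplaced set U, small U first (add the entries for U minus each lowest piece of U):
  |U|=1: {9}:1
  |U|=2: {6,9}:1  {8,9}:1
  |U|=3: {5,6,9}:1  {6,8,9}:2  {7,8,9}:1
  |U|=4: {3,5,6,9}:1  {5,6,8,9}:3  {6,7,8,9}:3
  |U|=5: {2,3,5,6,9}:1  {3,5,6,8,9}:4  {4,6,7,8,9}:3  {5,6,7,8,9}:6
  |U|=6: {0,2,3,5,6,9}:1  {1,4,6,7,8,9}:3  {2,3,5,6,8,9}:5  {3,5,6,7,8,9}:10  {4,5,6,7,8,9}:9
  |U|=7: {0,2,3,5,6,8,9}:6  {1,4,5,6,7,8,9}:12  {2,3,5,6,7,8,9}:15  {3,4,5,6,7,8,9}:19
  |U|=8: {0,2,3,5,6,7,8,9}:21  {1,3,4,5,6,7,8,9}:31  {2,3,4,5,6,7,8,9}:34
  start at 0(j): 65
  start at 1(i): 55
sum over floor = 120

120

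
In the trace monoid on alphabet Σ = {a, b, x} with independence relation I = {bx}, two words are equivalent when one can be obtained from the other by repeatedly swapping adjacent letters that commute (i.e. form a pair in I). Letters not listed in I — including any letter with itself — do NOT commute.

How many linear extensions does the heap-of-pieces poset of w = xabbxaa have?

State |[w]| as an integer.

piece 0:x — minimal
piece 1:a rests on {0:x}
piece 2:b rests on {1:a}
piece 3:b rests on {2:b}
piece 4:x rests on {1:a}
piece 5:a rests on {3:b, 4:x}
piece 6:a rests on {5:a}
minimal pieces: {0:x}
ways to finish when only these pieces remain (= sum over removing one remaining piece with nothing left below it):
  1 left: {6}→1
  2 left: {5,6}→1
  3 left: {3,5,6}→1  {4,5,6}→1
  4 left: {2,3,5,6}→1  {3,4,5,6}→2
  5 left: {2,3,4,5,6}→3
  placing 0:x first → 3 extensions

3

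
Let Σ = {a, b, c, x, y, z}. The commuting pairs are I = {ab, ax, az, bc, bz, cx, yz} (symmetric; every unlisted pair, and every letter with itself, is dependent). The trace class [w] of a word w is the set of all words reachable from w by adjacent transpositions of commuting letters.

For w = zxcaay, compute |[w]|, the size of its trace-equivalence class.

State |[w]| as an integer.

4

drop 0:z onto floor
drop 1:x onto {0:z}
drop 2:c onto {0:z}
drop 3:a onto {2:c}
drop 4:a onto {3:a}
drop 5:y onto {1:x, 4:a}
ground layer = {0:z}
drop-orders for the pieces not yet dropped (sum over which currently-grounded one goes next):
  1 to go: {5} 1
  2 to go: {1,5} 1  {4,5} 1
  3 to go: {1,4,5} 2  {3,4,5} 1
  4 to go: {1,3,4,5} 3  {2,3,4,5} 1
  if 0:z drops first: 4 orders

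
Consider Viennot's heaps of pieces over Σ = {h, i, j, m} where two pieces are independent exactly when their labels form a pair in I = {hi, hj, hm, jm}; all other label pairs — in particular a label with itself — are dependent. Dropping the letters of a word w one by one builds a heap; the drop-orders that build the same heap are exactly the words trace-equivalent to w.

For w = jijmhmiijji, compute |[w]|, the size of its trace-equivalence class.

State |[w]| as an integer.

33

drop 0:j onto floor
drop 1:i onto {0:j}
drop 2:j onto {1:i}
drop 3:m onto {1:i}
drop 4:h onto floor
drop 5:m onto {3:m}
drop 6:i onto {2:j, 5:m}
drop 7:i onto {6:i}
drop 8:j onto {7:i}
drop 9:j onto {8:j}
drop 10:i onto {9:j}
ground layer = {0:j, 4:h}
drop-orders for the pieces not yet dropped (sum over which currently-grounded one goes next):
  1 to go: {4} 1  {10} 1
  2 to go: {4,10} 2  {9,10} 1
  3 to go: {4,9,10} 3  {8,9,10} 1
  4 to go: {4,8,9,10} 4  {7,8,9,10} 1
  5 to go: {4,7,8,9,10} 5  {6,7,8,9,10} 1
  6 to go: {2,6,7,8,9,10} 1  {4,6,7,8,9,10} 6  {5,6,7,8,9,10} 1
  7 to go: {2,4,6,7,8,9,10} 7  {2,5,6,7,8,9,10} 2  {3,5,6,7,8,9,10} 1  {4,5,6,7,8,9,10} 7
  8 to go: {2,3,5,6,7,8,9,10} 3  {2,4,5,6,7,8,9,10} 16  {3,4,5,6,7,8,9,10} 8
  9 to go: {1,2,3,5,6,7,8,9,10} 3  {2,3,4,5,6,7,8,9,10} 27
  if 0:j drops first: 30 orders
  if 4:h drops first: 3 orders
heap linearizations: 33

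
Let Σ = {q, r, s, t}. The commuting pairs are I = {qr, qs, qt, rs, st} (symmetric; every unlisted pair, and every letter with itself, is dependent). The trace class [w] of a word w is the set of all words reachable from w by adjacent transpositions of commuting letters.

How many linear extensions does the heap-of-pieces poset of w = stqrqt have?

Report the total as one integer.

drop 0:s onto floor
drop 1:t onto floor
drop 2:q onto floor
drop 3:r onto {1:t}
drop 4:q onto {2:q}
drop 5:t onto {3:r}
ground layer = {0:s, 1:t, 2:q}
drop-orders for the pieces not yet dropped (sum over which currently-grounded one goes next):
  1 to go: {0} 1  {4} 1  {5} 1
  2 to go: {0,4} 2  {0,5} 2  {2,4} 1  {3,5} 1  {4,5} 2
  3 to go: {0,2,4} 3  {0,3,5} 3  {0,4,5} 6  {1,3,5} 1  {2,4,5} 3  {3,4,5} 3
  4 to go: {0,1,3,5} 4  {0,2,4,5} 12  {0,3,4,5} 12  {1,3,4,5} 4  {2,3,4,5} 6
  if 0:s drops first: 10 orders
  if 1:t drops first: 30 orders
  if 2:q drops first: 20 orders
heap linearizations: 60

60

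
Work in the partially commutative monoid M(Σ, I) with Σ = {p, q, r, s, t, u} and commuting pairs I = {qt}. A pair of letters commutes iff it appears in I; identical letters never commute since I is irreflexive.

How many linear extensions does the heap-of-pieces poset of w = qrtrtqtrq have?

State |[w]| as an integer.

3

drop 0:q onto floor
drop 1:r onto {0:q}
drop 2:t onto {1:r}
drop 3:r onto {2:t}
drop 4:t onto {3:r}
drop 5:q onto {3:r}
drop 6:t onto {4:t}
drop 7:r onto {5:q, 6:t}
drop 8:q onto {7:r}
ground layer = {0:q}
drop-orders for the pieces not yet dropped (sum over which currently-grounded one goes next):
  1 to go: {8} 1
  2 to go: {7,8} 1
  3 to go: {5,7,8} 1  {6,7,8} 1
  4 to go: {4,6,7,8} 1  {5,6,7,8} 2
  5 to go: {4,5,6,7,8} 3
  6 to go: {3,4,5,6,7,8} 3
  7 to go: {2,3,4,5,6,7,8} 3
  if 0:q drops first: 3 orders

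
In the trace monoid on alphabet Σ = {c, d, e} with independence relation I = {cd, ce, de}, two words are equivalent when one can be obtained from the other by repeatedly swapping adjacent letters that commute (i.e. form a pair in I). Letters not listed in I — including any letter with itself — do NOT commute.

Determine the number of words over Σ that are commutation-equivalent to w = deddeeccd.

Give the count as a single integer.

0(d) covers ∅
1(e) covers ∅
2(d) covers 0:d
3(d) covers 2:d
4(e) covers 1:e
5(e) covers 4:e
6(c) covers ∅
7(c) covers 6:c
8(d) covers 3:d
floor of heap: 0:d, 1:e, 6:c
completions by unplaced set U, small U first (add the entries for U minus each lowest piece of U):
  |U|=1: {5}:1  {7}:1  {8}:1
  |U|=2: {3,8}:1  {4,5}:1  {5,7}:2  {5,8}:2  {6,7}:1  {7,8}:2
  |U|=3: {1,4,5}:1  {2,3,8}:1  {3,5,8}:3  {3,7,8}:3  {4,5,7}:3  {4,5,8}:3  {5,6,7}:3  {5,7,8}:6  {6,7,8}:3
  |U|=4: {0,2,3,8}:1  {1,4,5,7}:4  {1,4,5,8}:4  {2,3,5,8}:4  {2,3,7,8}:4  {3,4,5,8}:6  {3,5,7,8}:12  {3,6,7,8}:6  {4,5,6,7}:6  {4,5,7,8}:12  {5,6,7,8}:12
  |U|=5: {0,2,3,5,8}:5  {0,2,3,7,8}:5  {1,3,4,5,8}:10  {1,4,5,6,7}:10  {1,4,5,7,8}:20  {2,3,4,5,8}:10  {2,3,5,7,8}:20  {2,3,6,7,8}:10  {3,4,5,7,8}:30  {3,5,6,7,8}:30  {4,5,6,7,8}:30
  |U|=6: {0,2,3,4,5,8}:15  {0,2,3,5,7,8}:30  {0,2,3,6,7,8}:15  {1,2,3,4,5,8}:20  {1,3,4,5,7,8}:60  {1,4,5,6,7,8}:60  {2,3,4,5,7,8}:60  {2,3,5,6,7,8}:60  {3,4,5,6,7,8}:90
  |U|=7: {0,1,2,3,4,5,8}:35  {0,2,3,4,5,7,8}:105  {0,2,3,5,6,7,8}:105  {1,2,3,4,5,7,8}:140  {1,3,4,5,6,7,8}:210  {2,3,4,5,6,7,8}:210
  start at 0(d): 560
  start at 1(e): 420
  start at 6(c): 280
sum over floor = 1260

1260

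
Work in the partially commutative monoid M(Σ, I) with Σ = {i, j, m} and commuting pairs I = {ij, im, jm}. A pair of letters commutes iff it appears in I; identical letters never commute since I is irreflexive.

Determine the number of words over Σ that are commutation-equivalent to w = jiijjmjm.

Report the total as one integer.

420

piece 0:j — minimal
piece 1:i — minimal
piece 2:i rests on {1:i}
piece 3:j rests on {0:j}
piece 4:j rests on {3:j}
piece 5:m — minimal
piece 6:j rests on {4:j}
piece 7:m rests on {5:m}
minimal pieces: {0:j, 1:i, 5:m}
ways to finish when only these pieces remain (= sum over removing one remaining piece with nothing left below it):
  1 left: {2}→1  {6}→1  {7}→1
  2 left: {1,2}→1  {2,6}→2  {2,7}→2  {4,6}→1  {5,7}→1  {6,7}→2
  3 left: {1,2,6}→3  {1,2,7}→3  {2,4,6}→3  {2,5,7}→3  {2,6,7}→6  {3,4,6}→1  {4,6,7}→3  {5,6,7}→3
  4 left: {0,3,4,6}→1  {1,2,4,6}→6  {1,2,5,7}→6  {1,2,6,7}→12  {2,3,4,6}→4  {2,4,6,7}→12  {2,5,6,7}→12  {3,4,6,7}→4  {4,5,6,7}→6
  5 left: {0,2,3,4,6}→5  {0,3,4,6,7}→5  {1,2,3,4,6}→10  {1,2,4,6,7}→30  {1,2,5,6,7}→30  {2,3,4,6,7}→20  {2,4,5,6,7}→30  {3,4,5,6,7}→10
  6 left: {0,1,2,3,4,6}→15  {0,2,3,4,6,7}→30  {0,3,4,5,6,7}→15  {1,2,3,4,6,7}→60  {1,2,4,5,6,7}→90  {2,3,4,5,6,7}→60
  placing 0:j first → 210 extensions
  placing 1:i first → 105 extensions
  placing 5:m first → 105 extensions
total linear extensions = 420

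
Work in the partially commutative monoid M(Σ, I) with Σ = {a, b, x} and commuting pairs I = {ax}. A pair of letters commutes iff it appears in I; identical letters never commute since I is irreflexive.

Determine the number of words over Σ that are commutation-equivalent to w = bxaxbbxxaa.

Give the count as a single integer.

18

#0=b has no predecessor
#1=x depends on [0:b]
#2=a depends on [0:b]
#3=x depends on [1:x]
#4=b depends on [2:a, 3:x]
#5=b depends on [4:b]
#6=x depends on [5:b]
#7=x depends on [6:x]
#8=a depends on [5:b]
#9=a depends on [8:a]
sources: [0:b]
N(rest) = Σ N(rest − s) over sources s of rest; N(one piece) = 1:
  size 1 → [7]=1  [9]=1
  size 2 → [6,7]=1  [7,9]=2  [8,9]=1
  size 3 → [6,7,9]=3  [7,8,9]=3
  size 4 → [6,7,8,9]=6
  size 5 → [5,6,7,8,9]=6
  size 6 → [4,5,6,7,8,9]=6
  size 7 → [2,4,5,6,7,8,9]=6  [3,4,5,6,7,8,9]=6
  size 8 → [1,3,4,5,6,7,8,9]=6  [2,3,4,5,6,7,8,9]=12
  first=0(b) contributes 18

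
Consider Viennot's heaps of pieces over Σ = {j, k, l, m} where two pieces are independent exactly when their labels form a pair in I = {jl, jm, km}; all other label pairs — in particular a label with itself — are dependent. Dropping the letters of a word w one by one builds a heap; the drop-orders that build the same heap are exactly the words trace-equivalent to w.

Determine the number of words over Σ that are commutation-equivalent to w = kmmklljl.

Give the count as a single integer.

0(k) covers ∅
1(m) covers ∅
2(m) covers 1:m
3(k) covers 0:k
4(l) covers 2:m, 3:k
5(l) covers 4:l
6(j) covers 3:k
7(l) covers 5:l
floor of heap: 0:k, 1:m
completions by unplaced set U, small U first (add the entries for U minus each lowest piece of U):
  |U|=1: {6}:1  {7}:1
  |U|=2: {5,7}:1  {6,7}:2
  |U|=3: {4,5,7}:1  {5,6,7}:3
  |U|=4: {2,4,5,7}:1  {4,5,6,7}:4
  |U|=5: {1,2,4,5,7}:1  {2,4,5,6,7}:5  {3,4,5,6,7}:4
  |U|=6: {0,3,4,5,6,7}:4  {1,2,4,5,6,7}:6  {2,3,4,5,6,7}:9
  start at 0(k): 15
  start at 1(m): 13
sum over floor = 28

28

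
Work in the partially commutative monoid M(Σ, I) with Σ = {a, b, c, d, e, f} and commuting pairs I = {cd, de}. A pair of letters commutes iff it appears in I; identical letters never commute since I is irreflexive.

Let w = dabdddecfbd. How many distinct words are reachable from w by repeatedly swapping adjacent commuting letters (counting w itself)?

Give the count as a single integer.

piece 0:d — minimal
piece 1:a rests on {0:d}
piece 2:b rests on {1:a}
piece 3:d rests on {2:b}
piece 4:d rests on {3:d}
piece 5:d rests on {4:d}
piece 6:e rests on {2:b}
piece 7:c rests on {6:e}
piece 8:f rests on {5:d, 7:c}
piece 9:b rests on {8:f}
piece 10:d rests on {9:b}
minimal pieces: {0:d}
ways to finish when only these pieces remain (= sum over removing one remaining piece with nothing left below it):
  1 left: {10}→1
  2 left: {9,10}→1
  3 left: {8,9,10}→1
  4 left: {5,8,9,10}→1  {7,8,9,10}→1
  5 left: {4,5,8,9,10}→1  {5,7,8,9,10}→2  {6,7,8,9,10}→1
  6 left: {3,4,5,8,9,10}→1  {4,5,7,8,9,10}→3  {5,6,7,8,9,10}→3
  7 left: {3,4,5,7,8,9,10}→4  {4,5,6,7,8,9,10}→6
  8 left: {3,4,5,6,7,8,9,10}→10
  9 left: {2,3,4,5,6,7,8,9,10}→10
  placing 0:d first → 10 extensions

10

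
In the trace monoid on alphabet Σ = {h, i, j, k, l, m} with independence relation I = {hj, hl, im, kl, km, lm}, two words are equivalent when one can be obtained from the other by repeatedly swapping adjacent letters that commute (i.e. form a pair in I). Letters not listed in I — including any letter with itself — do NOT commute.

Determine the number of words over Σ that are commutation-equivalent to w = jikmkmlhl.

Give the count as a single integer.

piece 0:j — minimal
piece 1:i rests on {0:j}
piece 2:k rests on {1:i}
piece 3:m rests on {0:j}
piece 4:k rests on {2:k}
piece 5:m rests on {3:m}
piece 6:l rests on {1:i}
piece 7:h rests on {4:k, 5:m}
piece 8:l rests on {6:l}
minimal pieces: {0:j}
ways to finish when only these pieces remain (= sum over removing one remaining piece with nothing left below it):
  1 left: {7}→1  {8}→1
  2 left: {4,7}→1  {5,7}→1  {6,8}→1  {7,8}→2
  3 left: {2,4,7}→1  {3,5,7}→1  {4,5,7}→2  {4,7,8}→3  {5,7,8}→3  {6,7,8}→3
  4 left: {2,4,5,7}→3  {2,4,7,8}→4  {3,4,5,7}→3  {3,5,7,8}→4  {4,5,7,8}→8  {4,6,7,8}→6  {5,6,7,8}→6
  5 left: {2,3,4,5,7}→6  {2,4,5,7,8}→15  {2,4,6,7,8}→10  {3,4,5,7,8}→15  {3,5,6,7,8}→10  {4,5,6,7,8}→20
  6 left: {1,2,4,6,7,8}→10  {2,3,4,5,7,8}→36  {2,4,5,6,7,8}→45  {3,4,5,6,7,8}→45
  7 left: {1,2,4,5,6,7,8}→55  {2,3,4,5,6,7,8}→126
  placing 0:j first → 181 extensions

181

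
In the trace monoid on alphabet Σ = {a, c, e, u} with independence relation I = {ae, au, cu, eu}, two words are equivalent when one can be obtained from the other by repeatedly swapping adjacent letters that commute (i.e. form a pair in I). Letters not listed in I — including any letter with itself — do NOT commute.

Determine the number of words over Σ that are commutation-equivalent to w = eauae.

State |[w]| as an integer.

30

piece 0:e — minimal
piece 1:a — minimal
piece 2:u — minimal
piece 3:a rests on {1:a}
piece 4:e rests on {0:e}
minimal pieces: {0:e, 1:a, 2:u}
ways to finish when only these pieces remain (= sum over removing one remaining piece with nothing left below it):
  1 left: {2}→1  {3}→1  {4}→1
  2 left: {0,4}→1  {1,3}→1  {2,3}→2  {2,4}→2  {3,4}→2
  3 left: {0,2,4}→3  {0,3,4}→3  {1,2,3}→3  {1,3,4}→3  {2,3,4}→6
  placing 0:e first → 12 extensions
  placing 1:a first → 12 extensions
  placing 2:u first → 6 extensions
total linear extensions = 30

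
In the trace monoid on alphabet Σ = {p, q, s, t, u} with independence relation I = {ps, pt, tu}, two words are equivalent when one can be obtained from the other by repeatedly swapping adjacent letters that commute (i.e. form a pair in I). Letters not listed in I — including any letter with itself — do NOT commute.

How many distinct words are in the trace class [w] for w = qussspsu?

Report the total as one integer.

0(q) covers ∅
1(u) covers 0:q
2(s) covers 1:u
3(s) covers 2:s
4(s) covers 3:s
5(p) covers 1:u
6(s) covers 4:s
7(u) covers 5:p, 6:s
floor of heap: 0:q
completions by unplaced set U, small U first (add the entries for U minus each lowest piece of U):
  |U|=1: {7}:1
  |U|=2: {5,7}:1  {6,7}:1
  |U|=3: {4,6,7}:1  {5,6,7}:2
  |U|=4: {3,4,6,7}:1  {4,5,6,7}:3
  |U|=5: {2,3,4,6,7}:1  {3,4,5,6,7}:4
  |U|=6: {2,3,4,5,6,7}:5
  start at 0(q): 5

5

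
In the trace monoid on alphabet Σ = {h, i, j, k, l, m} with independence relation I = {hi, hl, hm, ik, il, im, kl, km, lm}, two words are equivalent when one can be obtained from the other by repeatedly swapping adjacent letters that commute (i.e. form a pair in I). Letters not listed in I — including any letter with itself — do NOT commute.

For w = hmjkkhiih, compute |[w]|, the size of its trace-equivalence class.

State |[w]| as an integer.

drop 0:h onto floor
drop 1:m onto floor
drop 2:j onto {0:h, 1:m}
drop 3:k onto {2:j}
drop 4:k onto {3:k}
drop 5:h onto {4:k}
drop 6:i onto {2:j}
drop 7:i onto {6:i}
drop 8:h onto {5:h}
ground layer = {0:h, 1:m}
drop-orders for the pieces not yet dropped (sum over which currently-grounded one goes next):
  1 to go: {7} 1  {8} 1
  2 to go: {5,8} 1  {6,7} 1  {7,8} 2
  3 to go: {4,5,8} 1  {5,7,8} 3  {6,7,8} 3
  4 to go: {3,4,5,8} 1  {4,5,7,8} 4  {5,6,7,8} 6
  5 to go: {3,4,5,7,8} 5  {4,5,6,7,8} 10
  6 to go: {3,4,5,6,7,8} 15
  7 to go: {2,3,4,5,6,7,8} 15
  if 0:h drops first: 15 orders
  if 1:m drops first: 15 orders
heap linearizations: 30

30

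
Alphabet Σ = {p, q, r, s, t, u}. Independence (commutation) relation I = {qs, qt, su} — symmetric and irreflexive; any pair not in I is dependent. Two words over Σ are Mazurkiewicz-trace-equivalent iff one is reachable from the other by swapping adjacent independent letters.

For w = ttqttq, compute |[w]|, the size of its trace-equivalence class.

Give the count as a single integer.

drop 0:t onto floor
drop 1:t onto {0:t}
drop 2:q onto floor
drop 3:t onto {1:t}
drop 4:t onto {3:t}
drop 5:q onto {2:q}
ground layer = {0:t, 2:q}
drop-orders for the pieces not yet dropped (sum over which currently-grounded one goes next):
  1 to go: {4} 1  {5} 1
  2 to go: {2,5} 1  {3,4} 1  {4,5} 2
  3 to go: {1,3,4} 1  {2,4,5} 3  {3,4,5} 3
  4 to go: {0,1,3,4} 1  {1,3,4,5} 4  {2,3,4,5} 6
  if 0:t drops first: 10 orders
  if 2:q drops first: 5 orders
heap linearizations: 15

15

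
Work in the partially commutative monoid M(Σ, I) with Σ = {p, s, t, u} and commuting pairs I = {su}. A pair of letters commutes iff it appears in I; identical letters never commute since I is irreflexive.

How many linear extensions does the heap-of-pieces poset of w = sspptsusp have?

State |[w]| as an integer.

piece 0:s — minimal
piece 1:s rests on {0:s}
piece 2:p rests on {1:s}
piece 3:p rests on {2:p}
piece 4:t rests on {3:p}
piece 5:s rests on {4:t}
piece 6:u rests on {4:t}
piece 7:s rests on {5:s}
piece 8:p rests on {6:u, 7:s}
minimal pieces: {0:s}
ways to finish when only these pieces remain (= sum over removing one remaining piece with nothing left below it):
  1 left: {8}→1
  2 left: {6,8}→1  {7,8}→1
  3 left: {5,7,8}→1  {6,7,8}→2
  4 left: {5,6,7,8}→3
  5 left: {4,5,6,7,8}→3
  6 left: {3,4,5,6,7,8}→3
  7 left: {2,3,4,5,6,7,8}→3
  placing 0:s first → 3 extensions

3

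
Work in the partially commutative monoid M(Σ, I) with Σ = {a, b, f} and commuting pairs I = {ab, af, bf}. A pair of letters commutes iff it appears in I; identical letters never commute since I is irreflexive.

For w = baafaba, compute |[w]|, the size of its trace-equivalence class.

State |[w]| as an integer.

#0=b has no predecessor
#1=a has no predecessor
#2=a depends on [1:a]
#3=f has no predecessor
#4=a depends on [2:a]
#5=b depends on [0:b]
#6=a depends on [4:a]
sources: [0:b, 1:a, 3:f]
N(rest) = Σ N(rest − s) over sources s of rest; N(one piece) = 1:
  size 1 → [3]=1  [5]=1  [6]=1
  size 2 → [0,5]=1  [3,5]=2  [3,6]=2  [4,6]=1  [5,6]=2
  size 3 → [0,3,5]=3  [0,5,6]=3  [2,4,6]=1  [3,4,6]=3  [3,5,6]=6  [4,5,6]=3
  size 4 → [0,3,5,6]=12  [0,4,5,6]=6  [1,2,4,6]=1  [2,3,4,6]=4  [2,4,5,6]=4  [3,4,5,6]=12
  size 5 → [0,2,4,5,6]=10  [0,3,4,5,6]=30  [1,2,3,4,6]=5  [1,2,4,5,6]=5  [2,3,4,5,6]=20
  first=0(b) contributes 30
  first=1(a) contributes 60
  first=3(f) contributes 15
|[w]| = 105

105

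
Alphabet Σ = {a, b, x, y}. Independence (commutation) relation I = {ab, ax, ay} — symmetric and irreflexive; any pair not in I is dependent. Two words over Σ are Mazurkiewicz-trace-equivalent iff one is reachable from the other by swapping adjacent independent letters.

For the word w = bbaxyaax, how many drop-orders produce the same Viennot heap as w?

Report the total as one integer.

56

piece 0:b — minimal
piece 1:b rests on {0:b}
piece 2:a — minimal
piece 3:x rests on {1:b}
piece 4:y rests on {3:x}
piece 5:a rests on {2:a}
piece 6:a rests on {5:a}
piece 7:x rests on {4:y}
minimal pieces: {0:b, 2:a}
ways to finish when only these pieces remain (= sum over removing one remaining piece with nothing left below it):
  1 left: {6}→1  {7}→1
  2 left: {4,7}→1  {5,6}→1  {6,7}→2
  3 left: {2,5,6}→1  {3,4,7}→1  {4,6,7}→3  {5,6,7}→3
  4 left: {1,3,4,7}→1  {2,5,6,7}→4  {3,4,6,7}→4  {4,5,6,7}→6
  5 left: {0,1,3,4,7}→1  {1,3,4,6,7}→5  {2,4,5,6,7}→10  {3,4,5,6,7}→10
  6 left: {0,1,3,4,6,7}→6  {1,3,4,5,6,7}→15  {2,3,4,5,6,7}→20
  placing 0:b first → 35 extensions
  placing 2:a first → 21 extensions
total linear extensions = 56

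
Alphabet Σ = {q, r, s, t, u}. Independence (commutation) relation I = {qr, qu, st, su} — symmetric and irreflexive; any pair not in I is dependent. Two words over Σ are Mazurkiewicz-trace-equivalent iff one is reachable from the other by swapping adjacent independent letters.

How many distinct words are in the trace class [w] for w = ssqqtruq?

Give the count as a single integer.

piece 0:s — minimal
piece 1:s rests on {0:s}
piece 2:q rests on {1:s}
piece 3:q rests on {2:q}
piece 4:t rests on {3:q}
piece 5:r rests on {4:t}
piece 6:u rests on {5:r}
piece 7:q rests on {4:t}
minimal pieces: {0:s}
ways to finish when only these pieces remain (= sum over removing one remaining piece with nothing left below it):
  1 left: {6}→1  {7}→1
  2 left: {5,6}→1  {6,7}→2
  3 left: {5,6,7}→3
  4 left: {4,5,6,7}→3
  5 left: {3,4,5,6,7}→3
  6 left: {2,3,4,5,6,7}→3
  placing 0:s first → 3 extensions

3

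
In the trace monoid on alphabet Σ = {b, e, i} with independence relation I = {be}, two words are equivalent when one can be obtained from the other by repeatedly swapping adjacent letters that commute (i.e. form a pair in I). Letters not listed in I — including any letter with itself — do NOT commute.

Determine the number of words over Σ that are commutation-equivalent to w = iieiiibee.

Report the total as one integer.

3

0(i) covers ∅
1(i) covers 0:i
2(e) covers 1:i
3(i) covers 2:e
4(i) covers 3:i
5(i) covers 4:i
6(b) covers 5:i
7(e) covers 5:i
8(e) covers 7:e
floor of heap: 0:i
completions by unplaced set U, small U first (add the entries for U minus each lowest piece of U):
  |U|=1: {6}:1  {8}:1
  |U|=2: {6,8}:2  {7,8}:1
  |U|=3: {6,7,8}:3
  |U|=4: {5,6,7,8}:3
  |U|=5: {4,5,6,7,8}:3
  |U|=6: {3,4,5,6,7,8}:3
  |U|=7: {2,3,4,5,6,7,8}:3
  start at 0(i): 3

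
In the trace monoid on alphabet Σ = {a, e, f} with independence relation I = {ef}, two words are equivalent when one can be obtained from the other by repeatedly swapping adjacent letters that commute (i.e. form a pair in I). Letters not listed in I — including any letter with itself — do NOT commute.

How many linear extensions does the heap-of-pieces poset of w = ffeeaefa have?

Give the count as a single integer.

12

0(f) covers ∅
1(f) covers 0:f
2(e) covers ∅
3(e) covers 2:e
4(a) covers 1:f, 3:e
5(e) covers 4:a
6(f) covers 4:a
7(a) covers 5:e, 6:f
floor of heap: 0:f, 2:e
completions by unplaced set U, small U first (add the entries for U minus each lowest piece of U):
  |U|=1: {7}:1
  |U|=2: {5,7}:1  {6,7}:1
  |U|=3: {5,6,7}:2
  |U|=4: {4,5,6,7}:2
  |U|=5: {1,4,5,6,7}:2  {3,4,5,6,7}:2
  |U|=6: {0,1,4,5,6,7}:2  {1,3,4,5,6,7}:4  {2,3,4,5,6,7}:2
  start at 0(f): 6
  start at 2(e): 6
sum over floor = 12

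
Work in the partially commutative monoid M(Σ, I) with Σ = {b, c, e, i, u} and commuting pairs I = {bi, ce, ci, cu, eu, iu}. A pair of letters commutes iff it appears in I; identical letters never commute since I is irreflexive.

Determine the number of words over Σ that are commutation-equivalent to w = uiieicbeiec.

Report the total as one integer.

#0=u has no predecessor
#1=i has no predecessor
#2=i depends on [1:i]
#3=e depends on [2:i]
#4=i depends on [3:e]
#5=c has no predecessor
#6=b depends on [0:u, 3:e, 5:c]
#7=e depends on [4:i, 6:b]
#8=i depends on [7:e]
#9=e depends on [8:i]
#10=c depends on [6:b]
sources: [0:u, 1:i, 5:c]
N(rest) = Σ N(rest − s) over sources s of rest; N(one piece) = 1:
  size 1 → [9]=1  [10]=1
  size 2 → [8,9]=1  [9,10]=2
  size 3 → [7,8,9]=1  [8,9,10]=3
  size 4 → [4,7,8,9]=1  [7,8,9,10]=4
  size 5 → [4,7,8,9,10]=5  [6,7,8,9,10]=4
  size 6 → [0,6,7,8,9,10]=4  [4,6,7,8,9,10]=9  [5,6,7,8,9,10]=4
  size 7 → [0,4,6,7,8,9,10]=13  [0,5,6,7,8,9,10]=8  [3,4,6,7,8,9,10]=9  [4,5,6,7,8,9,10]=13
  size 8 → [0,3,4,6,7,8,9,10]=22  [0,4,5,6,7,8,9,10]=34  [2,3,4,6,7,8,9,10]=9  [3,4,5,6,7,8,9,10]=22
  size 9 → [0,2,3,4,6,7,8,9,10]=31  [0,3,4,5,6,7,8,9,10]=78  [1,2,3,4,6,7,8,9,10]=9  [2,3,4,5,6,7,8,9,10]=31
  first=0(u) contributes 40
  first=1(i) contributes 140
  first=5(c) contributes 40
|[w]| = 220

220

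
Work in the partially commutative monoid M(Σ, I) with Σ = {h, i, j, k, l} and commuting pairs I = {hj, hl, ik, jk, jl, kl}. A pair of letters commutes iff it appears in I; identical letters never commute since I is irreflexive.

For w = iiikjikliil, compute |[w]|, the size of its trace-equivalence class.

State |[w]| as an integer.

55

drop 0:i onto floor
drop 1:i onto {0:i}
drop 2:i onto {1:i}
drop 3:k onto floor
drop 4:j onto {2:i}
drop 5:i onto {4:j}
drop 6:k onto {3:k}
drop 7:l onto {5:i}
drop 8:i onto {7:l}
drop 9:i onto {8:i}
drop 10:l onto {9:i}
ground layer = {0:i, 3:k}
drop-orders for the pieces not yet dropped (sum over which currently-grounded one goes next):
  1 to go: {6} 1  {10} 1
  2 to go: {3,6} 1  {6,10} 2  {9,10} 1
  3 to go: {3,6,10} 3  {6,9,10} 3  {8,9,10} 1
  4 to go: {3,6,9,10} 6  {6,8,9,10} 4  {7,8,9,10} 1
  5 to go: {3,6,8,9,10} 10  {5,7,8,9,10} 1  {6,7,8,9,10} 5
  6 to go: {3,6,7,8,9,10} 15  {4,5,7,8,9,10} 1  {5,6,7,8,9,10} 6
  7 to go: {2,4,5,7,8,9,10} 1  {3,5,6,7,8,9,10} 21  {4,5,6,7,8,9,10} 7
  8 to go: {1,2,4,5,7,8,9,10} 1  {2,4,5,6,7,8,9,10} 8  {3,4,5,6,7,8,9,10} 28
  9 to go: {0,1,2,4,5,7,8,9,10} 1  {1,2,4,5,6,7,8,9,10} 9  {2,3,4,5,6,7,8,9,10} 36
  if 0:i drops first: 45 orders
  if 3:k drops first: 10 orders
heap linearizations: 55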